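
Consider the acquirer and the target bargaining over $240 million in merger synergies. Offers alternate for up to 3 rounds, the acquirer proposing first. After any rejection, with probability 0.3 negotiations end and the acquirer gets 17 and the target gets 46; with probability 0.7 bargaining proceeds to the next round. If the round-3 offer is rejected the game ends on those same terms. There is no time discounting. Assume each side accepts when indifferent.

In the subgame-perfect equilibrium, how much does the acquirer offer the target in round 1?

By backward induction:
Round 3 (the acquirer proposes): the target gets 46 if talks fail, so the acquirer offers 46 and keeps 194.
Round 2 (the target proposes): rejecting gives the acquirer an expected 0.7 × 194 + 0.3 × 17 = 140.9, so the target offers 140.9, keeping 99.1.
Round 1 (the acquirer proposes): rejecting gives the target an expected 0.7 × 99.1 + 0.3 × 46 = 83.17, so the acquirer offers 83.17, keeping 156.83.

83.17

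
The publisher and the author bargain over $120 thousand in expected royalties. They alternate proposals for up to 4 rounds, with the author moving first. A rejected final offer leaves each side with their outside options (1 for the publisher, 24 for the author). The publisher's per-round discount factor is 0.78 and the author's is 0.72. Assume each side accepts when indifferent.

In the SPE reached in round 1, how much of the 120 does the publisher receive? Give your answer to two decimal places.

68.26

Round 4 (the publisher proposes): the author gets 24 if talks fail, so the publisher offers 24 and keeps 96.
Round 3 (the author proposes): the publisher can get 96 next round, worth 0.78 × 96 = 74.88 now. The author offers 74.88 and keeps 120 − 74.88 = 45.12.
Round 2 (the publisher proposes): the author can get 45.12 next round, worth 0.72 × 45.12 = 32.4864 now. The publisher offers 32.4864 and keeps 120 − 32.4864 = 87.5136.
Round 1 (the author proposes): the publisher can get 87.5136 next round, worth 0.78 × 87.5136 = 68.260608 now; the author offers that and keeps 51.739392.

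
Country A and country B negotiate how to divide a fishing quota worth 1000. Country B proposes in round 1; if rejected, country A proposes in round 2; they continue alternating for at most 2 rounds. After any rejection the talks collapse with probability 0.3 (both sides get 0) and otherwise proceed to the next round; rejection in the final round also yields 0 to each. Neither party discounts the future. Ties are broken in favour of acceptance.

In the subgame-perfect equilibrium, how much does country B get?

300

By backward induction:
Round 2 (country A proposes): rejection yields 0 for country B; country A offers 0 and keeps 1000.
Round 1 (country B proposes): rejecting gives country A an expected 0.7 × 1000 = 700. Country B offers 700 and keeps 1000 − 700 = 300.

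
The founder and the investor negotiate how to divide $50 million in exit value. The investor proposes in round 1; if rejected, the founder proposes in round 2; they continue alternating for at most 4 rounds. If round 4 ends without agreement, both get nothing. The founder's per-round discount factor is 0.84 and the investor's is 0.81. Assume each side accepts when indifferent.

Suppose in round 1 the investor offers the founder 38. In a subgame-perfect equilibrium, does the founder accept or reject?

Accept

Work out the founder's continuation value if the offer is rejected.
Round 4 (the founder proposes): rejection yields 0 for the investor; the founder offers 0 and keeps 50.
Round 3 (the investor proposes): the founder can get 50 next round, worth 0.84 × 50 = 42 now; the investor offers that and keeps 8.
Round 2 (the founder proposes): the investor can get 8 next round, worth 0.81 × 8 = 6.48 now, so the founder offers 6.48, keeping 43.52.
So by rejecting in round 1, the founder gets 43.52 next round, worth 0.84 × 43.52 = 36.5568 now.
Offer 38 ≥ 36.5568, so the founder accepts.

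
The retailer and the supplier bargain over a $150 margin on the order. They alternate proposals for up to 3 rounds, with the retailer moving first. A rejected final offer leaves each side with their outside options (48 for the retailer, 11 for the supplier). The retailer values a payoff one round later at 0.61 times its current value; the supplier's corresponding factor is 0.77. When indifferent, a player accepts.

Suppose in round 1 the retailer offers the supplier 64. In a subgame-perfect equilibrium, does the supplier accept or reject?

Round 3 (the retailer proposes): the supplier gets 11 if talks fail, so the retailer offers 11 and keeps 139.
Round 2 (the supplier proposes): the retailer can get 139 next round, worth 0.61 × 139 = 84.79 now; the supplier offers that and keeps 65.21.
So by rejecting in round 1, the supplier gets 65.21 next round, worth 0.77 × 65.21 = 50.2117 now.
Offer 64 ≥ 50.2117, so the supplier accepts.

Accept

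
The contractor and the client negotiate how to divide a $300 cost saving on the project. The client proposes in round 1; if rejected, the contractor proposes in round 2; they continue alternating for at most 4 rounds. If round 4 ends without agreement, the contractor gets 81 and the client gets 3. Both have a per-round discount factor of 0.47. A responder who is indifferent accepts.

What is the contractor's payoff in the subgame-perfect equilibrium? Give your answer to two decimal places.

105.57

Round 4 (the contractor proposes): the client gets 3 if talks fail, so the contractor offers 3 and keeps 297.
Round 3 (the client proposes): the contractor can get 297 next round, worth 0.47 × 297 = 139.59 now, so the client offers 139.59, keeping 160.41.
Round 2 (the contractor proposes): the client can get 160.41 next round, worth 0.47 × 160.41 = 75.3927 now; the contractor offers that and keeps 224.6073.
Round 1 (the client proposes): the contractor can get 224.6073 next round, worth 0.47 × 224.6073 = 105.565431 now. The client offers 105.565431 and keeps 300 − 105.565431 = 194.434569.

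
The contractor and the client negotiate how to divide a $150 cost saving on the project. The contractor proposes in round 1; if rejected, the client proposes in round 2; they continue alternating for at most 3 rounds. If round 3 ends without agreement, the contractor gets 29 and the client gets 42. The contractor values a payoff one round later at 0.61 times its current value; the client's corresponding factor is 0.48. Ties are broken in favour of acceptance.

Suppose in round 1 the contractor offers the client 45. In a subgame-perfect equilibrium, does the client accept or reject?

Accept

Round 3 (the contractor proposes): the client gets 42 if talks fail, so the contractor offers 42 and keeps 108.
Round 2 (the client proposes): the contractor can get 108 next round, worth 0.61 × 108 = 65.88 now, so the client offers 65.88, keeping 84.12.
So by rejecting in round 1, the client gets 84.12 next round, worth 0.48 × 84.12 = 40.3776 now.
Offer 45 ≥ 40.3776, so the client accepts.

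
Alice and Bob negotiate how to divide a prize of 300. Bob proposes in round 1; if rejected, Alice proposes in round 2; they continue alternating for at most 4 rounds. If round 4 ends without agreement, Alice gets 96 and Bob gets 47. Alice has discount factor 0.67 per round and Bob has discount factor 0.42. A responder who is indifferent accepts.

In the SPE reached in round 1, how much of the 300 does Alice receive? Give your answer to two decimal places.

164.28

Round 4 (Alice proposes): Bob gets 47 if talks fail, so Alice offers 47 and keeps 253.
Round 3 (Bob proposes): Alice can get 253 next round, worth 0.67 × 253 = 169.51 now; Bob offers that and keeps 130.49.
Round 2 (Alice proposes): Bob can get 130.49 next round, worth 0.42 × 130.49 = 54.8058 now; Alice offers that and keeps 245.1942.
Round 1 (Bob proposes): Alice can get 245.1942 next round, worth 0.67 × 245.1942 = 164.280114 now; Bob offers that and keeps 135.719886.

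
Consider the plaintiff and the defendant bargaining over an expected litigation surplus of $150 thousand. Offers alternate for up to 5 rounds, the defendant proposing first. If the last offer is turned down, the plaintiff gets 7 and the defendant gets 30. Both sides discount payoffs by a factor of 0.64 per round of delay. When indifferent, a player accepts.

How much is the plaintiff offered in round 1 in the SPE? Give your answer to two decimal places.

49.89

By backward induction:
Round 5 (the defendant proposes): the plaintiff gets 7 if talks fail, so the defendant offers 7 and keeps 143.
Round 4 (the plaintiff proposes): the defendant can get 143 next round, worth 0.64 × 143 = 91.52 now; the plaintiff offers that and keeps 58.48.
Round 3 (the defendant proposes): the plaintiff can get 58.48 next round, worth 0.64 × 58.48 = 37.4272 now. The defendant offers 37.4272 and keeps 150 − 37.4272 = 112.5728.
Round 2 (the plaintiff proposes): the defendant can get 112.5728 next round, worth 0.64 × 112.5728 = 72.046592 now. The plaintiff offers 72.046592 and keeps 150 − 72.046592 = 77.953408.
Round 1 (the defendant proposes): the plaintiff can get 77.953408 next round, worth 0.64 × 77.953408 = 49.89018112 now, so the defendant offers 49.89018112, keeping 100.10981888.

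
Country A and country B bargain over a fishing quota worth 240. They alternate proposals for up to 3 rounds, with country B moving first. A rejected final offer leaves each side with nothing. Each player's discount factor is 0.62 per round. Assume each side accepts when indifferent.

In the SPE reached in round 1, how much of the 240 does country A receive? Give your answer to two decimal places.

Round 3 (country B proposes): rejection yields 0 for country A; country B offers 0 and keeps 240.
Round 2 (country A proposes): country B can get 240 next round, worth 0.62 × 240 = 148.8 now. Country A offers 148.8 and keeps 240 − 148.8 = 91.2.
Round 1 (country B proposes): country A can get 91.2 next round, worth 0.62 × 91.2 = 56.544 now. Country B offers 56.544 and keeps 240 − 56.544 = 183.456.

56.54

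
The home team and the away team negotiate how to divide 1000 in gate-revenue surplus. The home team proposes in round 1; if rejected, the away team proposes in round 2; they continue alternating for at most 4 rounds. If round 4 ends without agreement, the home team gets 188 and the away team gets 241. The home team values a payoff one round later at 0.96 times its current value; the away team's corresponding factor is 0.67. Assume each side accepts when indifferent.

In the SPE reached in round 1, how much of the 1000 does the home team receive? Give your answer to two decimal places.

By backward induction:
Round 4 (the away team proposes): the home team gets 188 if talks fail, so the away team offers 188 and keeps 812.
Round 3 (the home team proposes): the away team can get 812 next round, worth 0.67 × 812 = 544.04 now. The home team offers 544.04 and keeps 1000 − 544.04 = 455.96.
Round 2 (the away team proposes): the home team can get 455.96 next round, worth 0.96 × 455.96 = 437.7216 now. The away team offers 437.7216 and keeps 1000 − 437.7216 = 562.2784.
Round 1 (the home team proposes): the away team can get 562.2784 next round, worth 0.67 × 562.2784 = 376.726528 now, so the home team offers 376.726528, keeping 623.273472.

623.27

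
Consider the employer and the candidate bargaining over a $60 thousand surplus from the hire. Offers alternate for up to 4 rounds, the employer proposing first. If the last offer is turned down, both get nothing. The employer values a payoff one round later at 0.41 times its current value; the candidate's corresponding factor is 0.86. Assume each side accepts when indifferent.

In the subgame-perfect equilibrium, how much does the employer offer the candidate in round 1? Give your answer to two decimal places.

Round 4 (the candidate proposes): the employer will accept anything ≥ 0, so the candidate offers 0 and keeps 60.
Round 3 (the employer proposes): the candidate can get 60 next round, worth 0.86 × 60 = 51.6 now. The employer offers 51.6 and keeps 60 − 51.6 = 8.4.
Round 2 (the candidate proposes): the employer can get 8.4 next round, worth 0.41 × 8.4 = 3.444 now; the candidate offers that and keeps 56.556.
Round 1 (the employer proposes): the candidate can get 56.556 next round, worth 0.86 × 56.556 = 48.63816 now, so the employer offers 48.63816, keeping 11.36184.

48.64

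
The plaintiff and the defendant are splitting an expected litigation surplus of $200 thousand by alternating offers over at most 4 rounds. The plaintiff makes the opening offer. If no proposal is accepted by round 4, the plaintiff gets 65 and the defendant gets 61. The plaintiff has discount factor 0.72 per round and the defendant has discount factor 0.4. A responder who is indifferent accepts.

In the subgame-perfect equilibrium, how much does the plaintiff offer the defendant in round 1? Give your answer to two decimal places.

37.95

Round 4 (the defendant proposes): the plaintiff gets 65 if talks fail, so the defendant offers 65 and keeps 135.
Round 3 (the plaintiff proposes): the defendant can get 135 next round, worth 0.4 × 135 = 54 now. The plaintiff offers 54 and keeps 200 − 54 = 146.
Round 2 (the defendant proposes): the plaintiff can get 146 next round, worth 0.72 × 146 = 105.12 now; the defendant offers that and keeps 94.88.
Round 1 (the plaintiff proposes): the defendant can get 94.88 next round, worth 0.4 × 94.88 = 37.952 now, so the plaintiff offers 37.952, keeping 162.048.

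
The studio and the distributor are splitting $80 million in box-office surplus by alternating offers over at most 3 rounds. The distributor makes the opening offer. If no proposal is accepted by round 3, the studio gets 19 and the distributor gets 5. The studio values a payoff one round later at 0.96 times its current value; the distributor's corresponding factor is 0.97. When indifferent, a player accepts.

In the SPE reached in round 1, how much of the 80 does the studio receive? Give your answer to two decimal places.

20.00

Round 3 (the distributor proposes): the studio gets 19 if talks fail, so the distributor offers 19 and keeps 61.
Round 2 (the studio proposes): the distributor can get 61 next round, worth 0.97 × 61 = 59.17 now, so the studio offers 59.17, keeping 20.83.
Round 1 (the distributor proposes): the studio can get 20.83 next round, worth 0.96 × 20.83 = 19.9968 now; the distributor offers that and keeps 60.0032.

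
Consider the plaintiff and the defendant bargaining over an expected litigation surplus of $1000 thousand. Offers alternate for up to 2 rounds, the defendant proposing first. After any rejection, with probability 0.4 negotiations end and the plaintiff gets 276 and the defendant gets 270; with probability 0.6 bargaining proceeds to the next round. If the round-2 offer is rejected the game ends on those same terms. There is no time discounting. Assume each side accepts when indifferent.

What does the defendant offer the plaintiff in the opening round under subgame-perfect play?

548.4

Round 2 (the plaintiff proposes): the defendant gets 270 if talks fail, so the plaintiff offers 270 and keeps 730.
Round 1 (the defendant proposes): rejecting gives the plaintiff an expected 0.6 × 730 + 0.4 × 276 = 548.4, so the defendant offers 548.4, keeping 451.6.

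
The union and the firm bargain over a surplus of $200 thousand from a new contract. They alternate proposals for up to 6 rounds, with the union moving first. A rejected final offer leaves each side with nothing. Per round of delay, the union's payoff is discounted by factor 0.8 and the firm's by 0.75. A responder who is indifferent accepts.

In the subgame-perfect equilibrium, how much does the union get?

Round 6 (the firm proposes): rejection yields 0 for the union; the firm offers 0 and keeps 200.
Round 5 (the union proposes): the firm can get 200 next round, worth 0.75 × 200 = 150 now. The union offers 150 and keeps 200 − 150 = 50.
Round 4 (the firm proposes): the union can get 50 next round, worth 0.8 × 50 = 40 now. The firm offers 40 and keeps 200 − 40 = 160.
Round 3 (the union proposes): the firm can get 160 next round, worth 0.75 × 160 = 120 now, so the union offers 120, keeping 80.
Round 2 (the firm proposes): the union can get 80 next round, worth 0.8 × 80 = 64 now. The firm offers 64 and keeps 200 − 64 = 136.
Round 1 (the union proposes): the firm can get 136 next round, worth 0.75 × 136 = 102 now. The union offers 102 and keeps 200 − 102 = 98.

98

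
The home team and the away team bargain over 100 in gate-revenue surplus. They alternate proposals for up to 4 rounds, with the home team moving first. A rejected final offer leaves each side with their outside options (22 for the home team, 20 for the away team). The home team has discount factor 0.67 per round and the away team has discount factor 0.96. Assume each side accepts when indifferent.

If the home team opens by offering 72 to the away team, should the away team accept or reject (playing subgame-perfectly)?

Reject

Round 4 (the away team proposes): the home team gets 22 if talks fail, so the away team offers 22 and keeps 78.
Round 3 (the home team proposes): the away team can get 78 next round, worth 0.96 × 78 = 74.88 now, so the home team offers 74.88, keeping 25.12.
Round 2 (the away team proposes): the home team can get 25.12 next round, worth 0.67 × 25.12 = 16.8304 now; the away team offers that and keeps 83.1696.
So by rejecting in round 1, the away team gets 83.1696 next round, worth 0.96 × 83.1696 = 79.842816 now.
Offer 72 < 79.842816, so the away team rejects.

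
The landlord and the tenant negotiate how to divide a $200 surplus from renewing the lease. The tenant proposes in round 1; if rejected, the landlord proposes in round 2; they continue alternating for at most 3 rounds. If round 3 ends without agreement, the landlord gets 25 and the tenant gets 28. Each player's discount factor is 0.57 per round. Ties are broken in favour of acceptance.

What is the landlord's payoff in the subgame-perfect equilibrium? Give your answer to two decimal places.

Solve by backward induction from round 3.
Round 3 (the tenant proposes): the landlord gets 25 if talks fail, so the tenant offers 25 and keeps 175.
Round 2 (the landlord proposes): the tenant can get 175 next round, worth 0.57 × 175 = 99.75 now, so the landlord offers 99.75, keeping 100.25.
Round 1 (the tenant proposes): the landlord can get 100.25 next round, worth 0.57 × 100.25 = 57.1425 now; the tenant offers that and keeps 142.8575.

57.14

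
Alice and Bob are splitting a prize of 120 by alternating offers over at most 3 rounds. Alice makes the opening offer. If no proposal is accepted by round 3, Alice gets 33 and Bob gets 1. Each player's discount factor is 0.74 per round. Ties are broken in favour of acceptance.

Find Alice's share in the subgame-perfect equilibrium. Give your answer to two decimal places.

Round 3 (Alice proposes): Bob gets 1 if talks fail, so Alice offers 1 and keeps 119.
Round 2 (Bob proposes): Alice can get 119 next round, worth 0.74 × 119 = 88.06 now, so Bob offers 88.06, keeping 31.94.
Round 1 (Alice proposes): Bob can get 31.94 next round, worth 0.74 × 31.94 = 23.6356 now, so Alice offers 23.6356, keeping 96.3644.

96.36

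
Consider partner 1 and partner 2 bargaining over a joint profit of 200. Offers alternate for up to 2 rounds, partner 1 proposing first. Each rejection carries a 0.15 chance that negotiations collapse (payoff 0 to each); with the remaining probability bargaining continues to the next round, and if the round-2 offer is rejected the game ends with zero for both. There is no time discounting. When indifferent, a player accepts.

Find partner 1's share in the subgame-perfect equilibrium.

30

Round 2 (partner 2 proposes): rejection yields 0 for partner 1; partner 2 offers 0 and keeps 200.
Round 1 (partner 1 proposes): rejecting gives partner 2 an expected 0.85 × 200 = 170; partner 1 offers that and keeps 30.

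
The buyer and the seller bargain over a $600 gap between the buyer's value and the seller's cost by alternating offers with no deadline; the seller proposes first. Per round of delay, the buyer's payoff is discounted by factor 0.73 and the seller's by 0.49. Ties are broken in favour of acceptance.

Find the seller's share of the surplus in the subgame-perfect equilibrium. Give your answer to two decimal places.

252.22

In a stationary SPE each proposer offers the other exactly their discounted continuation value.
If the seller keeps x when proposing and the buyer keeps y when proposing, then x = 600 − 0.73y and y = 600 − 0.49x.
Solving: x = 600(1 − 0.73) / (1 − 0.49·0.73) = 162 / 0.6423 ≈ 252.2186.
The buyer gets 600 − 252.2186 ≈ 347.7814.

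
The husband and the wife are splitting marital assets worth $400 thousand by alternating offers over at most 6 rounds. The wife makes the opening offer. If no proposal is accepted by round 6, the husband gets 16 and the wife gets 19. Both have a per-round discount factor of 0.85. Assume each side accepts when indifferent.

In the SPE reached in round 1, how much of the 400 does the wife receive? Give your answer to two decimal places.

Round 6 (the husband proposes): the wife gets 19 if talks fail, so the husband offers 19 and keeps 381.
Round 5 (the wife proposes): the husband can get 381 next round, worth 0.85 × 381 = 323.85 now, so the wife offers 323.85, keeping 76.15.
Round 4 (the husband proposes): the wife can get 76.15 next round, worth 0.85 × 76.15 = 64.7275 now. The husband offers 64.7275 and keeps 400 − 64.7275 = 335.2725.
Round 3 (the wife proposes): the husband can get 335.2725 next round, worth 0.85 × 335.2725 = 284.981625 now, so the wife offers 284.981625, keeping 115.018375.
Round 2 (the husband proposes): the wife can get 115.018375 next round, worth 0.85 × 115.018375 = 97.76561875 now. The husband offers 97.76561875 and keeps 400 − 97.76561875 = 302.23438125.
Round 1 (the wife proposes): the husband can get 302.23438125 next round, worth 0.85 × 302.23438125 = 256.8992240625 now. The wife offers 256.8992240625 and keeps 400 − 256.8992240625 = 143.1007759375.

143.10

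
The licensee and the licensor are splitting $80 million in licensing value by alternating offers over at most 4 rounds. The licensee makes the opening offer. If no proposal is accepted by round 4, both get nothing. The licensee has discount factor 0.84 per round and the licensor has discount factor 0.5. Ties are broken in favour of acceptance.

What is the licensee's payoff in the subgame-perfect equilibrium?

56.8

Round 4 (the licensor proposes): the licensee will accept anything ≥ 0, so the licensor offers 0 and keeps 80.
Round 3 (the licensee proposes): the licensor can get 80 next round, worth 0.5 × 80 = 40 now; the licensee offers that and keeps 40.
Round 2 (the licensor proposes): the licensee can get 40 next round, worth 0.84 × 40 = 33.6 now. The licensor offers 33.6 and keeps 80 − 33.6 = 46.4.
Round 1 (the licensee proposes): the licensor can get 46.4 next round, worth 0.5 × 46.4 = 23.2 now. The licensee offers 23.2 and keeps 80 − 23.2 = 56.8.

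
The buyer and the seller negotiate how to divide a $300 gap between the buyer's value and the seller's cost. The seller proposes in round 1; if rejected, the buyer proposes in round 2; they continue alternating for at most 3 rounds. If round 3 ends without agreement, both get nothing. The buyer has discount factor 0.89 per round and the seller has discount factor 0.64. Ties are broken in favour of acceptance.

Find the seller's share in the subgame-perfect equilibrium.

Work backward from the last round.
Round 3 (the seller proposes): rejection yields 0 for the buyer; the seller offers 0 and keeps 300.
Round 2 (the buyer proposes): the seller can get 300 next round, worth 0.64 × 300 = 192 now, so the buyer offers 192, keeping 108.
Round 1 (the seller proposes): the buyer can get 108 next round, worth 0.89 × 108 = 96.12 now; the seller offers that and keeps 203.88.

203.88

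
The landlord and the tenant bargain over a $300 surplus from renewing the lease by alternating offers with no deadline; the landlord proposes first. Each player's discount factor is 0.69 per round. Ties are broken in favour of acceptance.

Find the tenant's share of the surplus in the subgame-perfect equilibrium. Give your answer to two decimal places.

122.49

Let x be the landlord's share when the landlord proposes and y be the tenant's share when the tenant proposes.
The tenant accepts iff offered ≥ 0.69·y, so x = 300 − 0.69y. Symmetrically y = 300 − 0.69x.
Substituting: x = 300 − 0.69(300 − 0.69x), giving x(1 − 0.69·0.69) = 300(1 − 0.69).
So x = 300 × 0.31 / 0.5239 ≈ 177.5148, and the tenant receives 300 − x ≈ 122.4852.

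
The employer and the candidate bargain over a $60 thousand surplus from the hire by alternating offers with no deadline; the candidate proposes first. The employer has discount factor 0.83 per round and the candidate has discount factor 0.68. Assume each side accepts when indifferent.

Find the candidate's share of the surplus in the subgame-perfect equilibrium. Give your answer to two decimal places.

23.42

In a stationary SPE each proposer offers the other exactly their discounted continuation value.
If the candidate keeps x when proposing and the employer keeps y when proposing, then x = 60 − 0.83y and y = 60 − 0.68x.
Solving: x = 60(1 − 0.83) / (1 − 0.68·0.83) = 10.2 / 0.4356 ≈ 23.4160.
The employer gets 60 − 23.4160 ≈ 36.5840.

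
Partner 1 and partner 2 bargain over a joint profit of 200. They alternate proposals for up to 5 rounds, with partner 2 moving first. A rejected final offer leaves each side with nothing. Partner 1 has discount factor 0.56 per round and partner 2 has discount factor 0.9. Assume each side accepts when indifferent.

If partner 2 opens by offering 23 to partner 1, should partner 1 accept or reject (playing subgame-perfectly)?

Accept

Round 5 (partner 2 proposes): partner 1 will accept anything ≥ 0, so partner 2 offers 0 and keeps 200.
Round 4 (partner 1 proposes): partner 2 can get 200 next round, worth 0.9 × 200 = 180 now; partner 1 offers that and keeps 20.
Round 3 (partner 2 proposes): partner 1 can get 20 next round, worth 0.56 × 20 = 11.2 now, so partner 2 offers 11.2, keeping 188.8.
Round 2 (partner 1 proposes): partner 2 can get 188.8 next round, worth 0.9 × 188.8 = 169.92 now; partner 1 offers that and keeps 30.08.
So by rejecting in round 1, partner 1 gets 30.08 next round, worth 0.56 × 30.08 = 16.8448 now.
Offer 23 ≥ 16.8448, so partner 1 accepts.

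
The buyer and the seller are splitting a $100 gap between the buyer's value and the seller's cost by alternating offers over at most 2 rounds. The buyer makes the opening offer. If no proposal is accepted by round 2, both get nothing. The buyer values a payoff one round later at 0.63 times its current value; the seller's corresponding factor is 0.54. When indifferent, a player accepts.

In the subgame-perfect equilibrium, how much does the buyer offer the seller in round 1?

54

Solve by backward induction from round 2.
Round 2 (the seller proposes): rejection yields 0 for the buyer; the seller offers 0 and keeps 100.
Round 1 (the buyer proposes): the seller can get 100 next round, worth 0.54 × 100 = 54 now. The buyer offers 54 and keeps 100 − 54 = 46.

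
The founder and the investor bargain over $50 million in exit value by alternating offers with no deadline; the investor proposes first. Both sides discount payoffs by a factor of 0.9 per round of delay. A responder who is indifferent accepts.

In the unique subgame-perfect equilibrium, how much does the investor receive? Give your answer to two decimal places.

Let x be the investor's share when the investor proposes and y be the founder's share when the founder proposes.
The founder accepts iff offered ≥ 0.9·y, so x = 50 − 0.9y. Symmetrically y = 50 − 0.9x.
Substituting: x = 50 − 0.9(50 − 0.9x), giving x(1 − 0.9·0.9) = 50(1 − 0.9).
So x = 50 × 0.1 / 0.19 ≈ 26.3158, and the founder receives 50 − x ≈ 23.6842.

26.32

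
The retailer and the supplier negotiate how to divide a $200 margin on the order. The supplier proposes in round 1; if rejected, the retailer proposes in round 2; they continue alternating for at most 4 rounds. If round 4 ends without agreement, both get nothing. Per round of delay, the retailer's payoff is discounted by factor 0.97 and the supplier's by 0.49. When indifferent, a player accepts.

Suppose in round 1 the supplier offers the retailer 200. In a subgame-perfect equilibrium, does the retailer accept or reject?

Work out the retailer's continuation value if the offer is rejected.
Round 4 (the retailer proposes): the supplier will accept anything ≥ 0, so the retailer offers 0 and keeps 200.
Round 3 (the supplier proposes): the retailer can get 200 next round, worth 0.97 × 200 = 194 now. The supplier offers 194 and keeps 200 − 194 = 6.
Round 2 (the retailer proposes): the supplier can get 6 next round, worth 0.49 × 6 = 2.94 now; the retailer offers that and keeps 197.06.
So by rejecting in round 1, the retailer gets 197.06 next round, worth 0.97 × 197.06 = 191.1482 now.
Offer 200 ≥ 191.1482, so the retailer accepts.

Accept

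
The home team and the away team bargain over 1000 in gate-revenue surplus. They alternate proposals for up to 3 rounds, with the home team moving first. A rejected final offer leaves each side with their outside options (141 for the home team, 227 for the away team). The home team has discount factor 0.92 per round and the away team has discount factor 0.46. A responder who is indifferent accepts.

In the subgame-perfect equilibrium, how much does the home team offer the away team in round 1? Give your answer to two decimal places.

132.87

Round 3 (the home team proposes): the away team gets 227 if talks fail, so the home team offers 227 and keeps 773.
Round 2 (the away team proposes): the home team can get 773 next round, worth 0.92 × 773 = 711.16 now, so the away team offers 711.16, keeping 288.84.
Round 1 (the home team proposes): the away team can get 288.84 next round, worth 0.46 × 288.84 = 132.8664 now. The home team offers 132.8664 and keeps 1000 − 132.8664 = 867.1336.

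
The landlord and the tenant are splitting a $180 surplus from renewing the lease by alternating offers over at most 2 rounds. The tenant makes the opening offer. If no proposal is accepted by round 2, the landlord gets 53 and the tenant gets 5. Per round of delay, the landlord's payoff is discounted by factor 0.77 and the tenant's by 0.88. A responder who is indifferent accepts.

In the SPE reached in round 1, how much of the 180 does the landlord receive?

134.75

Round 2 (the landlord proposes): the tenant gets 5 if talks fail, so the landlord offers 5 and keeps 175.
Round 1 (the tenant proposes): the landlord can get 175 next round, worth 0.77 × 175 = 134.75 now, so the tenant offers 134.75, keeping 45.25.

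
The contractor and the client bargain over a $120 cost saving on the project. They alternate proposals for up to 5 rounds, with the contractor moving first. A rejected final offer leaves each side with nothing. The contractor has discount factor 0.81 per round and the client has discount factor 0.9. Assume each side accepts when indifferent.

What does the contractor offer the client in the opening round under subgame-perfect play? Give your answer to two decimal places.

35.48

Round 5 (the contractor proposes): rejection yields 0 for the client; the contractor offers 0 and keeps 120.
Round 4 (the client proposes): the contractor can get 120 next round, worth 0.81 × 120 = 97.2 now. The client offers 97.2 and keeps 120 − 97.2 = 22.8.
Round 3 (the contractor proposes): the client can get 22.8 next round, worth 0.9 × 22.8 = 20.52 now, so the contractor offers 20.52, keeping 99.48.
Round 2 (the client proposes): the contractor can get 99.48 next round, worth 0.81 × 99.48 = 80.5788 now, so the client offers 80.5788, keeping 39.4212.
Round 1 (the contractor proposes): the client can get 39.4212 next round, worth 0.9 × 39.4212 = 35.47908 now. The contractor offers 35.47908 and keeps 120 − 35.47908 = 84.52092.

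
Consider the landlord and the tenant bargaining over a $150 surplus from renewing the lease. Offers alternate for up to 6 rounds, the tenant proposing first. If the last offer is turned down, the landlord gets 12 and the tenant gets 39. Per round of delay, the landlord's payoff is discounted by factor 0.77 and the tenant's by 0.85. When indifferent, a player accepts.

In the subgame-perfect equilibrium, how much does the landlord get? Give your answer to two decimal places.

65.28

Solve by backward induction from round 6.
Round 6 (the landlord proposes): the tenant gets 39 if talks fail, so the landlord offers 39 and keeps 111.
Round 5 (the tenant proposes): the landlord can get 111 next round, worth 0.77 × 111 = 85.47 now, so the tenant offers 85.47, keeping 64.53.
Round 4 (the landlord proposes): the tenant can get 64.53 next round, worth 0.85 × 64.53 = 54.8505 now. The landlord offers 54.8505 and keeps 150 − 54.8505 = 95.1495.
Round 3 (the tenant proposes): the landlord can get 95.1495 next round, worth 0.77 × 95.1495 = 73.265115 now, so the tenant offers 73.265115, keeping 76.734885.
Round 2 (the landlord proposes): the tenant can get 76.734885 next round, worth 0.85 × 76.734885 = 65.22465225 now; the landlord offers that and keeps 84.77534775.
Round 1 (the tenant proposes): the landlord can get 84.77534775 next round, worth 0.77 × 84.77534775 = 65.2770177675 now; the tenant offers that and keeps 84.7229822325.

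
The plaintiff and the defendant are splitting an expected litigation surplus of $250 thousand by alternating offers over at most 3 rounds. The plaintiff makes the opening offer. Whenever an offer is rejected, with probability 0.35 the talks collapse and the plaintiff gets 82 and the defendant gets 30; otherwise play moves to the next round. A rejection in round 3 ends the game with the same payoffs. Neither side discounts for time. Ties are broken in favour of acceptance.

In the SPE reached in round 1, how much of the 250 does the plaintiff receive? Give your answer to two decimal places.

188.61

By backward induction:
Round 3 (the plaintiff proposes): the defendant gets 30 if talks fail, so the plaintiff offers 30 and keeps 220.
Round 2 (the defendant proposes): rejecting gives the plaintiff an expected 0.65 × 220 + 0.35 × 82 = 171.7, so the defendant offers 171.7, keeping 78.3.
Round 1 (the plaintiff proposes): rejecting gives the defendant an expected 0.65 × 78.3 + 0.35 × 30 = 61.395, so the plaintiff offers 61.395, keeping 188.605.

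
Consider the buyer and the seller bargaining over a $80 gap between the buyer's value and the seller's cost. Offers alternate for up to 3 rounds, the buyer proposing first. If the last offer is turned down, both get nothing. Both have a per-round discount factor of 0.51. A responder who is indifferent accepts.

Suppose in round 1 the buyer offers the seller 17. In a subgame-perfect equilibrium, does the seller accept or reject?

Reject

Work out the seller's continuation value if the offer is rejected.
Round 3 (the buyer proposes): rejection yields 0 for the seller; the buyer offers 0 and keeps 80.
Round 2 (the seller proposes): the buyer can get 80 next round, worth 0.51 × 80 = 40.8 now; the seller offers that and keeps 39.2.
So by rejecting in round 1, the seller gets 39.2 next round, worth 0.51 × 39.2 = 19.992 now.
Offer 17 < 19.992, so the seller rejects.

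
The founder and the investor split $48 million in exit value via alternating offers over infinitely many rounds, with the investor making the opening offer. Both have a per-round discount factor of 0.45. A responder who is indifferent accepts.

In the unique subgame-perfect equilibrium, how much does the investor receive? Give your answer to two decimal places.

When the investor proposes, the founder accepts any offer worth at least 0.45 times what the founder would get by proposing next round; and vice versa.
This gives x = 48 − 0.45y and y = 48 − 0.45x, where x and y are each side's share when it proposes.
Hence (1 − 0.45·0.45)x = 48(1 − 0.45), i.e. 0.7975·x = 26.4.
x ≈ 33.1034; the founder's share is 48 − x ≈ 14.8966.

33.10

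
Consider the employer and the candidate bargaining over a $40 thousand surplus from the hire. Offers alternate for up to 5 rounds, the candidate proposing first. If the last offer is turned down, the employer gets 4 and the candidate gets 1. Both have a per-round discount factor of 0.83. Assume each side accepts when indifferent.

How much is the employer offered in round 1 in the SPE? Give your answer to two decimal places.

11.43

Round 5 (the candidate proposes): the employer gets 4 if talks fail, so the candidate offers 4 and keeps 36.
Round 4 (the employer proposes): the candidate can get 36 next round, worth 0.83 × 36 = 29.88 now. The employer offers 29.88 and keeps 40 − 29.88 = 10.12.
Round 3 (the candidate proposes): the employer can get 10.12 next round, worth 0.83 × 10.12 = 8.3996 now. The candidate offers 8.3996 and keeps 40 − 8.3996 = 31.6004.
Round 2 (the employer proposes): the candidate can get 31.6004 next round, worth 0.83 × 31.6004 = 26.228332 now; the employer offers that and keeps 13.771668.
Round 1 (the candidate proposes): the employer can get 13.771668 next round, worth 0.83 × 13.771668 = 11.43048444 now, so the candidate offers 11.43048444, keeping 28.56951556.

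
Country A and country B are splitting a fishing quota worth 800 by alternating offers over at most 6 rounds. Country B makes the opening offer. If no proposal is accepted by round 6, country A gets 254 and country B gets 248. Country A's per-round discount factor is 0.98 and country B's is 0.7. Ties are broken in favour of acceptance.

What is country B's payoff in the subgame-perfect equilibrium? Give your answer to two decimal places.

Round 6 (country A proposes): country B gets 248 if talks fail, so country A offers 248 and keeps 552.
Round 5 (country B proposes): country A can get 552 next round, worth 0.98 × 552 = 540.96 now, so country B offers 540.96, keeping 259.04.
Round 4 (country A proposes): country B can get 259.04 next round, worth 0.7 × 259.04 = 181.328 now; country A offers that and keeps 618.672.
Round 3 (country B proposes): country A can get 618.672 next round, worth 0.98 × 618.672 = 606.29856 now, so country B offers 606.29856, keeping 193.70144.
Round 2 (country A proposes): country B can get 193.70144 next round, worth 0.7 × 193.70144 = 135.591008 now; country A offers that and keeps 664.408992.
Round 1 (country B proposes): country A can get 664.408992 next round, worth 0.98 × 664.408992 = 651.12081216 now. Country B offers 651.12081216 and keeps 800 − 651.12081216 = 148.87918784.

148.88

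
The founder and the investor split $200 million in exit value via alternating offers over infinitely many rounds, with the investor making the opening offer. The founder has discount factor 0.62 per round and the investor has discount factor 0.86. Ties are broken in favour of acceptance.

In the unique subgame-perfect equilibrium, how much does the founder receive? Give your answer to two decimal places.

37.19

When the investor proposes, the founder accepts any offer worth at least 0.62 times what the founder would get by proposing next round; and vice versa.
This gives x = 200 − 0.62y and y = 200 − 0.86x, where x and y are each side's share when it proposes.
Hence (1 − 0.62·0.86)x = 200(1 − 0.62), i.e. 0.4668·x = 76.
x ≈ 162.8106; the founder's share is 200 − x ≈ 37.1894.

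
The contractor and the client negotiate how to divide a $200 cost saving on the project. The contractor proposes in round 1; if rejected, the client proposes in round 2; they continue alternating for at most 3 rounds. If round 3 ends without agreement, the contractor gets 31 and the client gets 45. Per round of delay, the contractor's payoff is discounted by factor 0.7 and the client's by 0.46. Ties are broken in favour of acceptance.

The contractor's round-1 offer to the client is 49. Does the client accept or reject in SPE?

Round 3 (the contractor proposes): the client gets 45 if talks fail, so the contractor offers 45 and keeps 155.
Round 2 (the client proposes): the contractor can get 155 next round, worth 0.7 × 155 = 108.5 now, so the client offers 108.5, keeping 91.5.
So by rejecting in round 1, the client gets 91.5 next round, worth 0.46 × 91.5 = 42.09 now.
Offer 49 ≥ 42.09, so the client accepts.

Accept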